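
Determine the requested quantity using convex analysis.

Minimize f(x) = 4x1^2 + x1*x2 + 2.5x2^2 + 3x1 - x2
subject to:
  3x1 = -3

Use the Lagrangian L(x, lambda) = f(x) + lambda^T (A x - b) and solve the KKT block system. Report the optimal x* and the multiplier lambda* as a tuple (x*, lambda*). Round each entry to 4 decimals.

Form the Lagrangian:
  L(x, lambda) = (1/2) x^T Q x + c^T x + lambda^T (A x - b)
Stationarity (grad_x L = 0): Q x + c + A^T lambda = 0.
Primal feasibility: A x = b.

This gives the KKT block system:
  [ Q   A^T ] [ x     ]   [-c ]
  [ A    0  ] [ lambda ] = [ b ]

Solving the linear system:
  x*      = (-1, 0.4)
  lambda* = (1.5333)
  f(x*)   = 0.6

x* = (-1, 0.4), lambda* = (1.5333)


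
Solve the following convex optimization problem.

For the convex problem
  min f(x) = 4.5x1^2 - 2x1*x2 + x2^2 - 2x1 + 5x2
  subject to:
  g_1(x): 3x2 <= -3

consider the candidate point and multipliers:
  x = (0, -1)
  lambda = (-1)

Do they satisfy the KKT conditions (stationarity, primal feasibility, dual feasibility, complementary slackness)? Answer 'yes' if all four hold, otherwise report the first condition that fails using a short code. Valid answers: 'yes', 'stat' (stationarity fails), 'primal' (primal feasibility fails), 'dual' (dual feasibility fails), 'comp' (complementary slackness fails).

Gradient of f: grad f(x) = Q x + c = (0, 3)
Constraint values g_i(x) = a_i^T x - b_i:
  g_1((0, -1)) = 0
Stationarity residual: grad f(x) + sum_i lambda_i a_i = (0, 0)
  -> stationarity OK
Primal feasibility (all g_i <= 0): OK
Dual feasibility (all lambda_i >= 0): FAILS
Complementary slackness (lambda_i * g_i(x) = 0 for all i): OK

Verdict: the first failing condition is dual_feasibility -> dual.

dual


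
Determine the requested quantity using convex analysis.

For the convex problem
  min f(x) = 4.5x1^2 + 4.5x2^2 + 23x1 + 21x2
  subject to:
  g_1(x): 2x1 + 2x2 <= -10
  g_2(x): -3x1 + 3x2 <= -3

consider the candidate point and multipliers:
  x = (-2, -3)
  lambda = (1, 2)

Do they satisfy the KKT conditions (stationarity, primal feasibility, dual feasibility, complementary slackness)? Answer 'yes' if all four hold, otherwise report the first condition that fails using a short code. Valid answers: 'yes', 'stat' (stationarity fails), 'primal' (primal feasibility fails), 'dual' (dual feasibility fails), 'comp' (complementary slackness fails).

Gradient of f: grad f(x) = Q x + c = (5, -6)
Constraint values g_i(x) = a_i^T x - b_i:
  g_1((-2, -3)) = 0
  g_2((-2, -3)) = 0
Stationarity residual: grad f(x) + sum_i lambda_i a_i = (1, 2)
  -> stationarity FAILS
Primal feasibility (all g_i <= 0): OK
Dual feasibility (all lambda_i >= 0): OK
Complementary slackness (lambda_i * g_i(x) = 0 for all i): OK

Verdict: the first failing condition is stationarity -> stat.

stat


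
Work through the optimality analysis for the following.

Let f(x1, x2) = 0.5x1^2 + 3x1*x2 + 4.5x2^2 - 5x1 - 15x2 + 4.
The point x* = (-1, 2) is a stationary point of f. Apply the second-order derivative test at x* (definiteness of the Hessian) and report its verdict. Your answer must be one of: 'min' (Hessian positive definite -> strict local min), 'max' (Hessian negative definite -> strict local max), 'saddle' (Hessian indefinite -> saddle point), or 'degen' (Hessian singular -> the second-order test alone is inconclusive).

Compute the Hessian H = grad^2 f:
  H = [[1, 3], [3, 9]]
Verify stationarity: grad f(x*) = H x* + g = (0, 0).
Eigenvalues of H: 0, 10.
H has a zero eigenvalue (singular; positive semidefinite but not definite), so H is neither positive definite, negative definite, nor indefinite. The second-order test alone is inconclusive -> degen.
(Indeed, f is constant along the null direction of H through x*, so x* is not a strict local extremum.)

degen


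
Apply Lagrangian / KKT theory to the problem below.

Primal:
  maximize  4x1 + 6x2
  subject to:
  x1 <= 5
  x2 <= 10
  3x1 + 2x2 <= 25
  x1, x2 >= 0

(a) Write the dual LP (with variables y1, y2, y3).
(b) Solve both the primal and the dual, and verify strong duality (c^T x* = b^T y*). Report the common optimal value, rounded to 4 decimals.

The standard primal-dual pair for 'max c^T x s.t. A x <= b, x >= 0' is:
  Dual:  min b^T y  s.t.  A^T y >= c,  y >= 0.

So the dual LP is:
  minimize  5y1 + 10y2 + 25y3
  subject to:
    y1 + 3y3 >= 4
    y2 + 2y3 >= 6
    y1, y2, y3 >= 0

Solving the primal: x* = (1.6667, 10).
  primal value c^T x* = 66.6667.
Solving the dual: y* = (0, 3.3333, 1.3333).
  dual value b^T y* = 66.6667.
Strong duality: c^T x* = b^T y*. Confirmed.

66.6667


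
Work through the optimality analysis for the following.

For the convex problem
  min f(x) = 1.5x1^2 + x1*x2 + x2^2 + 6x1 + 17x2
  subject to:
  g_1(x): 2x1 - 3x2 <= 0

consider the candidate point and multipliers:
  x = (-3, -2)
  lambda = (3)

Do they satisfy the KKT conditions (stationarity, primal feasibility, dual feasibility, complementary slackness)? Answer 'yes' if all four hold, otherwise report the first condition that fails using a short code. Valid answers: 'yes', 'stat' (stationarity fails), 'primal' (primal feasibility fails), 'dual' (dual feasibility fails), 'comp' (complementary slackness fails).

Gradient of f: grad f(x) = Q x + c = (-5, 10)
Constraint values g_i(x) = a_i^T x - b_i:
  g_1((-3, -2)) = 0
Stationarity residual: grad f(x) + sum_i lambda_i a_i = (1, 1)
  -> stationarity FAILS
Primal feasibility (all g_i <= 0): OK
Dual feasibility (all lambda_i >= 0): OK
Complementary slackness (lambda_i * g_i(x) = 0 for all i): OK

Verdict: the first failing condition is stationarity -> stat.

stat


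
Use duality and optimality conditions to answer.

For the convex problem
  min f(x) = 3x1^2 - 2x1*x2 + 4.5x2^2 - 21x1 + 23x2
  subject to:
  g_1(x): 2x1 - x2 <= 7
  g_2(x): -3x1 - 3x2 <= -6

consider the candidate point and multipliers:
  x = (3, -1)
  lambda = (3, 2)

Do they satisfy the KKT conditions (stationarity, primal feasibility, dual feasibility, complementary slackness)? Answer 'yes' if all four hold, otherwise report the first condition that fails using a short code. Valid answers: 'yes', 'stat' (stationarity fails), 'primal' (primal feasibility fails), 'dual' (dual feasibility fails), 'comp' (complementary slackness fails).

Gradient of f: grad f(x) = Q x + c = (-1, 8)
Constraint values g_i(x) = a_i^T x - b_i:
  g_1((3, -1)) = 0
  g_2((3, -1)) = 0
Stationarity residual: grad f(x) + sum_i lambda_i a_i = (-1, -1)
  -> stationarity FAILS
Primal feasibility (all g_i <= 0): OK
Dual feasibility (all lambda_i >= 0): OK
Complementary slackness (lambda_i * g_i(x) = 0 for all i): OK

Verdict: the first failing condition is stationarity -> stat.

stat


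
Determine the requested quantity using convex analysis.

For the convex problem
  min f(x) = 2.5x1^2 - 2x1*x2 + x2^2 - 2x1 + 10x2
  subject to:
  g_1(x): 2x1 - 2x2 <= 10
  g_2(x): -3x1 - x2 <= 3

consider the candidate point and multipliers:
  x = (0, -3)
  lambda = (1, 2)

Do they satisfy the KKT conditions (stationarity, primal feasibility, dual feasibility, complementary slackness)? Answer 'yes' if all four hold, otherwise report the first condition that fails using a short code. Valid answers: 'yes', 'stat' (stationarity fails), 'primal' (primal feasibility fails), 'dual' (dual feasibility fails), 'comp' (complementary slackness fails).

Gradient of f: grad f(x) = Q x + c = (4, 4)
Constraint values g_i(x) = a_i^T x - b_i:
  g_1((0, -3)) = -4
  g_2((0, -3)) = 0
Stationarity residual: grad f(x) + sum_i lambda_i a_i = (0, 0)
  -> stationarity OK
Primal feasibility (all g_i <= 0): OK
Dual feasibility (all lambda_i >= 0): OK
Complementary slackness (lambda_i * g_i(x) = 0 for all i): FAILS

Verdict: the first failing condition is complementary_slackness -> comp.

comp


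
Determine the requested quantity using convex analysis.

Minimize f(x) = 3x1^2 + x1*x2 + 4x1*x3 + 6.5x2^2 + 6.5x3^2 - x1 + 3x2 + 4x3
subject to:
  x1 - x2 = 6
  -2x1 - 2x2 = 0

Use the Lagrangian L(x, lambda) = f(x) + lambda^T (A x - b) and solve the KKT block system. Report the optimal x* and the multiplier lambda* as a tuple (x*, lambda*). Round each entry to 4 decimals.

Form the Lagrangian:
  L(x, lambda) = (1/2) x^T Q x + c^T x + lambda^T (A x - b)
Stationarity (grad_x L = 0): Q x + c + A^T lambda = 0.
Primal feasibility: A x = b.

This gives the KKT block system:
  [ Q   A^T ] [ x     ]   [-c ]
  [ A    0  ] [ lambda ] = [ b ]

Solving the linear system:
  x*      = (3, -3, -1.2308)
  lambda* = (-21.0385, -5.9808)
  f(x*)   = 54.6538

x* = (3, -3, -1.2308), lambda* = (-21.0385, -5.9808)


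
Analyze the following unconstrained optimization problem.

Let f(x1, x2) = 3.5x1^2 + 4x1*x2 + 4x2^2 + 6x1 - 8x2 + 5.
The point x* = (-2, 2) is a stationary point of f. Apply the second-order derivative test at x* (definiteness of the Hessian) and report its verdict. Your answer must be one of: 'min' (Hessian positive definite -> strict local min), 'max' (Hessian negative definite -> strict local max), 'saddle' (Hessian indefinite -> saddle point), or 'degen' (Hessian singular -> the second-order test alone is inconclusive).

Compute the Hessian H = grad^2 f:
  H = [[7, 4], [4, 8]]
Verify stationarity: grad f(x*) = H x* + g = (0, 0).
Eigenvalues of H: 3.4689, 11.5311.
Both eigenvalues > 0, so H is positive definite -> x* is a strict local min.

min


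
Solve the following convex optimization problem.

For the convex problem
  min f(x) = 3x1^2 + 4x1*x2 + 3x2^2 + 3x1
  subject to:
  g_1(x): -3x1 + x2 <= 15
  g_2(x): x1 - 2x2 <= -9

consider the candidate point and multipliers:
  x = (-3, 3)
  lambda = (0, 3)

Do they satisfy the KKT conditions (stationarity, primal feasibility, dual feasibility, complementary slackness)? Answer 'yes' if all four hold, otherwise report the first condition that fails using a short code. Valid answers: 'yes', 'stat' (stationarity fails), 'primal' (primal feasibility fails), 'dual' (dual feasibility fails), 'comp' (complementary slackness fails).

Gradient of f: grad f(x) = Q x + c = (-3, 6)
Constraint values g_i(x) = a_i^T x - b_i:
  g_1((-3, 3)) = -3
  g_2((-3, 3)) = 0
Stationarity residual: grad f(x) + sum_i lambda_i a_i = (0, 0)
  -> stationarity OK
Primal feasibility (all g_i <= 0): OK
Dual feasibility (all lambda_i >= 0): OK
Complementary slackness (lambda_i * g_i(x) = 0 for all i): OK

Verdict: yes, KKT holds.

yes


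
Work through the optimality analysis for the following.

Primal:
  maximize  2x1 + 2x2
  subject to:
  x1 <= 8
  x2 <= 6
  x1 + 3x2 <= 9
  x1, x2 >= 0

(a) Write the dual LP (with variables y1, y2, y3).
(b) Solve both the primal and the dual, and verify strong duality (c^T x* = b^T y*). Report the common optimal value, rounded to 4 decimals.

The standard primal-dual pair for 'max c^T x s.t. A x <= b, x >= 0' is:
  Dual:  min b^T y  s.t.  A^T y >= c,  y >= 0.

So the dual LP is:
  minimize  8y1 + 6y2 + 9y3
  subject to:
    y1 + y3 >= 2
    y2 + 3y3 >= 2
    y1, y2, y3 >= 0

Solving the primal: x* = (8, 0.3333).
  primal value c^T x* = 16.6667.
Solving the dual: y* = (1.3333, 0, 0.6667).
  dual value b^T y* = 16.6667.
Strong duality: c^T x* = b^T y*. Confirmed.

16.6667


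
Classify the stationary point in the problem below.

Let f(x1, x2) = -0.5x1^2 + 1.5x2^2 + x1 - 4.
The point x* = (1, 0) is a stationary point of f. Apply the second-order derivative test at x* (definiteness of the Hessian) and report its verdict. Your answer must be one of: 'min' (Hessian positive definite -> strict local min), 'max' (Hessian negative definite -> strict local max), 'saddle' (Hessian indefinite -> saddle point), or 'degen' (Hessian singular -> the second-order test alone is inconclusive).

Compute the Hessian H = grad^2 f:
  H = [[-1, 0], [0, 3]]
Verify stationarity: grad f(x*) = H x* + g = (0, 0).
Eigenvalues of H: -1, 3.
Eigenvalues have mixed signs, so H is indefinite -> x* is a saddle point.

saddle


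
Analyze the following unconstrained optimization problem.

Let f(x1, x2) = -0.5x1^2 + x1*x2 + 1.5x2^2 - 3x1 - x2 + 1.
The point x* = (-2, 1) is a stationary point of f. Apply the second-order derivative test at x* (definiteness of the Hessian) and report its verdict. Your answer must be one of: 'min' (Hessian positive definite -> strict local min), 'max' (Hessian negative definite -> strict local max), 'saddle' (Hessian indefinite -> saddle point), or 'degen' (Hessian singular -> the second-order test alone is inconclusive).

Compute the Hessian H = grad^2 f:
  H = [[-1, 1], [1, 3]]
Verify stationarity: grad f(x*) = H x* + g = (0, 0).
Eigenvalues of H: -1.2361, 3.2361.
Eigenvalues have mixed signs, so H is indefinite -> x* is a saddle point.

saddle


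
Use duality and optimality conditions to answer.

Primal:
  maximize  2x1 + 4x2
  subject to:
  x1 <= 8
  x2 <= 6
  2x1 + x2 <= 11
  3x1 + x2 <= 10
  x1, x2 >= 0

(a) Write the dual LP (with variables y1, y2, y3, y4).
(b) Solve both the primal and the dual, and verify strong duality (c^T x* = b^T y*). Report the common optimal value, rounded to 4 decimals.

The standard primal-dual pair for 'max c^T x s.t. A x <= b, x >= 0' is:
  Dual:  min b^T y  s.t.  A^T y >= c,  y >= 0.

So the dual LP is:
  minimize  8y1 + 6y2 + 11y3 + 10y4
  subject to:
    y1 + 2y3 + 3y4 >= 2
    y2 + y3 + y4 >= 4
    y1, y2, y3, y4 >= 0

Solving the primal: x* = (1.3333, 6).
  primal value c^T x* = 26.6667.
Solving the dual: y* = (0, 3.3333, 0, 0.6667).
  dual value b^T y* = 26.6667.
Strong duality: c^T x* = b^T y*. Confirmed.

26.6667


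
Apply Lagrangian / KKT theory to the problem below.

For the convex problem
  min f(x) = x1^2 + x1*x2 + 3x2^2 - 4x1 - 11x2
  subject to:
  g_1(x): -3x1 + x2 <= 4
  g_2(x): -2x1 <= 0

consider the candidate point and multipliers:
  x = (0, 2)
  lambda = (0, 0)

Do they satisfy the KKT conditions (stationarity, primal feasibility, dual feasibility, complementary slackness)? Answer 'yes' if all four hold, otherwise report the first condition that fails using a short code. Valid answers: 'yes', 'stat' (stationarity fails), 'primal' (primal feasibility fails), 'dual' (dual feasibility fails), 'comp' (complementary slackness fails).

Gradient of f: grad f(x) = Q x + c = (-2, 1)
Constraint values g_i(x) = a_i^T x - b_i:
  g_1((0, 2)) = -2
  g_2((0, 2)) = 0
Stationarity residual: grad f(x) + sum_i lambda_i a_i = (-2, 1)
  -> stationarity FAILS
Primal feasibility (all g_i <= 0): OK
Dual feasibility (all lambda_i >= 0): OK
Complementary slackness (lambda_i * g_i(x) = 0 for all i): OK

Verdict: the first failing condition is stationarity -> stat.

stat


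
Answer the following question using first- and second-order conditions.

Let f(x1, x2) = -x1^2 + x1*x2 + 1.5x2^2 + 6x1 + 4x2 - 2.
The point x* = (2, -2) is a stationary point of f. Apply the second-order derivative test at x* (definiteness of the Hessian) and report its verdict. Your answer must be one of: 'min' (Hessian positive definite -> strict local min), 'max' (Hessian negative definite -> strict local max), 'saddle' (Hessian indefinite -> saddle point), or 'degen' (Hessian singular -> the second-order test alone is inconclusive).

Compute the Hessian H = grad^2 f:
  H = [[-2, 1], [1, 3]]
Verify stationarity: grad f(x*) = H x* + g = (0, 0).
Eigenvalues of H: -2.1926, 3.1926.
Eigenvalues have mixed signs, so H is indefinite -> x* is a saddle point.

saddle


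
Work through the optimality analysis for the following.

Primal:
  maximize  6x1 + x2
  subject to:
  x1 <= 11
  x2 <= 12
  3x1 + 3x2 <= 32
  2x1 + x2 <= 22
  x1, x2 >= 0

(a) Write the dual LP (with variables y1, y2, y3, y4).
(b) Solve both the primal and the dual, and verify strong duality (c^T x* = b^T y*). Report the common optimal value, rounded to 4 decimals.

The standard primal-dual pair for 'max c^T x s.t. A x <= b, x >= 0' is:
  Dual:  min b^T y  s.t.  A^T y >= c,  y >= 0.

So the dual LP is:
  minimize  11y1 + 12y2 + 32y3 + 22y4
  subject to:
    y1 + 3y3 + 2y4 >= 6
    y2 + 3y3 + y4 >= 1
    y1, y2, y3, y4 >= 0

Solving the primal: x* = (10.6667, 0).
  primal value c^T x* = 64.
Solving the dual: y* = (0, 0, 2, 0).
  dual value b^T y* = 64.
Strong duality: c^T x* = b^T y*. Confirmed.

64


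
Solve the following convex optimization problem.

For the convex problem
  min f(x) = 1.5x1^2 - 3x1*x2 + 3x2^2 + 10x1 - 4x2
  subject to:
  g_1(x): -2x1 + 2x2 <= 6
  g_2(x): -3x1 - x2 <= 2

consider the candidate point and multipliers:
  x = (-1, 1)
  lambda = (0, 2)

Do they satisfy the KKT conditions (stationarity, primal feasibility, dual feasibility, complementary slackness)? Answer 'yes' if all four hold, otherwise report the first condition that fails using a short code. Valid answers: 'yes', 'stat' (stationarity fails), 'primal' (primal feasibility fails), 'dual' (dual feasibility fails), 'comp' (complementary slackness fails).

Gradient of f: grad f(x) = Q x + c = (4, 5)
Constraint values g_i(x) = a_i^T x - b_i:
  g_1((-1, 1)) = -2
  g_2((-1, 1)) = 0
Stationarity residual: grad f(x) + sum_i lambda_i a_i = (-2, 3)
  -> stationarity FAILS
Primal feasibility (all g_i <= 0): OK
Dual feasibility (all lambda_i >= 0): OK
Complementary slackness (lambda_i * g_i(x) = 0 for all i): OK

Verdict: the first failing condition is stationarity -> stat.

stat


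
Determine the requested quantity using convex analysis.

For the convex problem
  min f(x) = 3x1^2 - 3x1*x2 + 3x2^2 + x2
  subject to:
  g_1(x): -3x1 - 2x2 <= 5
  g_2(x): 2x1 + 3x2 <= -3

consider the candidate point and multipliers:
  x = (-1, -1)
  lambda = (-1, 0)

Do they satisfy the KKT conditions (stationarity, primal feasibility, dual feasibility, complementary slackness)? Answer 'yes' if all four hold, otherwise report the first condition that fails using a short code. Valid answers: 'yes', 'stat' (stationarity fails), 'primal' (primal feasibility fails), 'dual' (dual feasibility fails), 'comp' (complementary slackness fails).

Gradient of f: grad f(x) = Q x + c = (-3, -2)
Constraint values g_i(x) = a_i^T x - b_i:
  g_1((-1, -1)) = 0
  g_2((-1, -1)) = -2
Stationarity residual: grad f(x) + sum_i lambda_i a_i = (0, 0)
  -> stationarity OK
Primal feasibility (all g_i <= 0): OK
Dual feasibility (all lambda_i >= 0): FAILS
Complementary slackness (lambda_i * g_i(x) = 0 for all i): OK

Verdict: the first failing condition is dual_feasibility -> dual.

dual


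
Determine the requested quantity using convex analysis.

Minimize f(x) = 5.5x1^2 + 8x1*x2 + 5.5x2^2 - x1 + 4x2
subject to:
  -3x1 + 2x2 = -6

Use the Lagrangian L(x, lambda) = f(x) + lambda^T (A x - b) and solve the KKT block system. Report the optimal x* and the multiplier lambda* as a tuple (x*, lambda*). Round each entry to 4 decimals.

Form the Lagrangian:
  L(x, lambda) = (1/2) x^T Q x + c^T x + lambda^T (A x - b)
Stationarity (grad_x L = 0): Q x + c + A^T lambda = 0.
Primal feasibility: A x = b.

This gives the KKT block system:
  [ Q   A^T ] [ x     ]   [-c ]
  [ A    0  ] [ lambda ] = [ b ]

Solving the linear system:
  x*      = (1.1464, -1.2803)
  lambda* = (0.4561)
  f(x*)   = -1.7657

x* = (1.1464, -1.2803), lambda* = (0.4561)


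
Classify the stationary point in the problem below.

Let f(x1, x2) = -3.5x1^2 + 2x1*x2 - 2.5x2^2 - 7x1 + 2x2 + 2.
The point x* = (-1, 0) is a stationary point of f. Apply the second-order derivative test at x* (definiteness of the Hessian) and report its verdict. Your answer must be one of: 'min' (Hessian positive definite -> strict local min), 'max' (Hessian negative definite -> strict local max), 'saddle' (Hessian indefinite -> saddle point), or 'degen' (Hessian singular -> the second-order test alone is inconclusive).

Compute the Hessian H = grad^2 f:
  H = [[-7, 2], [2, -5]]
Verify stationarity: grad f(x*) = H x* + g = (0, 0).
Eigenvalues of H: -8.2361, -3.7639.
Both eigenvalues < 0, so H is negative definite -> x* is a strict local max.

max


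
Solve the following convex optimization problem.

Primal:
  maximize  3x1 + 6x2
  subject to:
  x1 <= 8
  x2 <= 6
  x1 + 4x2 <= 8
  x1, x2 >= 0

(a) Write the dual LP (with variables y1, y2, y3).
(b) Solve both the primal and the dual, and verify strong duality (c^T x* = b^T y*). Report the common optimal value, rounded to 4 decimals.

The standard primal-dual pair for 'max c^T x s.t. A x <= b, x >= 0' is:
  Dual:  min b^T y  s.t.  A^T y >= c,  y >= 0.

So the dual LP is:
  minimize  8y1 + 6y2 + 8y3
  subject to:
    y1 + y3 >= 3
    y2 + 4y3 >= 6
    y1, y2, y3 >= 0

Solving the primal: x* = (8, 0).
  primal value c^T x* = 24.
Solving the dual: y* = (1.5, 0, 1.5).
  dual value b^T y* = 24.
Strong duality: c^T x* = b^T y*. Confirmed.

24


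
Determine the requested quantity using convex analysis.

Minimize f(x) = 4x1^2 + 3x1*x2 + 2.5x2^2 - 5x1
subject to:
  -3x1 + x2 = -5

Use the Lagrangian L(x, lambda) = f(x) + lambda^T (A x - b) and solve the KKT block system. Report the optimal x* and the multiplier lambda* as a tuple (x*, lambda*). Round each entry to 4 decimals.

Form the Lagrangian:
  L(x, lambda) = (1/2) x^T Q x + c^T x + lambda^T (A x - b)
Stationarity (grad_x L = 0): Q x + c + A^T lambda = 0.
Primal feasibility: A x = b.

This gives the KKT block system:
  [ Q   A^T ] [ x     ]   [-c ]
  [ A    0  ] [ lambda ] = [ b ]

Solving the linear system:
  x*      = (1.338, -0.9859)
  lambda* = (0.9155)
  f(x*)   = -1.0563

x* = (1.338, -0.9859), lambda* = (0.9155)


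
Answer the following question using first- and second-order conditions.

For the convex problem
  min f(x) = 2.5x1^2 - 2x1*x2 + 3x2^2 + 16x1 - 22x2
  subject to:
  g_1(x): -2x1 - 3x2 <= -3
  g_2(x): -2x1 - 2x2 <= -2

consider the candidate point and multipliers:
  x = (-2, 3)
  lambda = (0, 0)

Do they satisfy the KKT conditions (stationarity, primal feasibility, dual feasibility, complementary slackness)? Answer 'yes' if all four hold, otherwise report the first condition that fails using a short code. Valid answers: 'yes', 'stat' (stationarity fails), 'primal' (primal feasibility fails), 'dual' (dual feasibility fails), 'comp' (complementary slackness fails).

Gradient of f: grad f(x) = Q x + c = (0, 0)
Constraint values g_i(x) = a_i^T x - b_i:
  g_1((-2, 3)) = -2
  g_2((-2, 3)) = 0
Stationarity residual: grad f(x) + sum_i lambda_i a_i = (0, 0)
  -> stationarity OK
Primal feasibility (all g_i <= 0): OK
Dual feasibility (all lambda_i >= 0): OK
Complementary slackness (lambda_i * g_i(x) = 0 for all i): OK

Verdict: yes, KKT holds.

yes


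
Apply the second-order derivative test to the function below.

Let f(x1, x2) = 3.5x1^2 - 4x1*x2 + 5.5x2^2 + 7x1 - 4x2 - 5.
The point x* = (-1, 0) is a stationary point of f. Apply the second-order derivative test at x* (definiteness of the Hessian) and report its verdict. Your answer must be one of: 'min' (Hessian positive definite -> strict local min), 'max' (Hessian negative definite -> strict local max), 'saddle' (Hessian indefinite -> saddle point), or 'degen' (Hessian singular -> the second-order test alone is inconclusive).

Compute the Hessian H = grad^2 f:
  H = [[7, -4], [-4, 11]]
Verify stationarity: grad f(x*) = H x* + g = (0, 0).
Eigenvalues of H: 4.5279, 13.4721.
Both eigenvalues > 0, so H is positive definite -> x* is a strict local min.

min


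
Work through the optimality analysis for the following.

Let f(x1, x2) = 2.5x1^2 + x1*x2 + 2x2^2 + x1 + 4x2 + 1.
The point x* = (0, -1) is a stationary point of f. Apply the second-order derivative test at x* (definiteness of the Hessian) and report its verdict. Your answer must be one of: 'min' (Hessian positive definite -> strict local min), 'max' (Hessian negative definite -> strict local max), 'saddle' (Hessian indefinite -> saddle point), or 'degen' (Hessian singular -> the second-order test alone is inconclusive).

Compute the Hessian H = grad^2 f:
  H = [[5, 1], [1, 4]]
Verify stationarity: grad f(x*) = H x* + g = (0, 0).
Eigenvalues of H: 3.382, 5.618.
Both eigenvalues > 0, so H is positive definite -> x* is a strict local min.

min


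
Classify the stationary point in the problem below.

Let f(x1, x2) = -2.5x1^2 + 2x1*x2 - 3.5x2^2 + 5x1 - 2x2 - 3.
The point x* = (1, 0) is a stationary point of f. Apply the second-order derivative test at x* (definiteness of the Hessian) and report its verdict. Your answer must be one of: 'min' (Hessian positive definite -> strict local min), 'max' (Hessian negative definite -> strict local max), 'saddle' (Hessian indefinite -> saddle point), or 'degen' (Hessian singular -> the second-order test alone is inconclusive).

Compute the Hessian H = grad^2 f:
  H = [[-5, 2], [2, -7]]
Verify stationarity: grad f(x*) = H x* + g = (0, 0).
Eigenvalues of H: -8.2361, -3.7639.
Both eigenvalues < 0, so H is negative definite -> x* is a strict local max.

max


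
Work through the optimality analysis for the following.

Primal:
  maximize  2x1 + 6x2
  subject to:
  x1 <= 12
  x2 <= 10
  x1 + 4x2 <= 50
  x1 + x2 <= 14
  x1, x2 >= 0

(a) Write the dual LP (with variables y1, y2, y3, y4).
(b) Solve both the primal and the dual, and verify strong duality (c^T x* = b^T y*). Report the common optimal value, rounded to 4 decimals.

The standard primal-dual pair for 'max c^T x s.t. A x <= b, x >= 0' is:
  Dual:  min b^T y  s.t.  A^T y >= c,  y >= 0.

So the dual LP is:
  minimize  12y1 + 10y2 + 50y3 + 14y4
  subject to:
    y1 + y3 + y4 >= 2
    y2 + 4y3 + y4 >= 6
    y1, y2, y3, y4 >= 0

Solving the primal: x* = (4, 10).
  primal value c^T x* = 68.
Solving the dual: y* = (0, 4, 0, 2).
  dual value b^T y* = 68.
Strong duality: c^T x* = b^T y*. Confirmed.

68


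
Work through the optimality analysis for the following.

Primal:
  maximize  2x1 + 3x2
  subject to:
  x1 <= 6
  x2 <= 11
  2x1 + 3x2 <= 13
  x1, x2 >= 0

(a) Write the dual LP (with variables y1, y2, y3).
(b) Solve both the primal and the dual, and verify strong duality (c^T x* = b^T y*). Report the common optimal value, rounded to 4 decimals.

The standard primal-dual pair for 'max c^T x s.t. A x <= b, x >= 0' is:
  Dual:  min b^T y  s.t.  A^T y >= c,  y >= 0.

So the dual LP is:
  minimize  6y1 + 11y2 + 13y3
  subject to:
    y1 + 2y3 >= 2
    y2 + 3y3 >= 3
    y1, y2, y3 >= 0

Solving the primal: x* = (0, 4.3333).
  primal value c^T x* = 13.
Solving the dual: y* = (0, 0, 1).
  dual value b^T y* = 13.
Strong duality: c^T x* = b^T y*. Confirmed.

13


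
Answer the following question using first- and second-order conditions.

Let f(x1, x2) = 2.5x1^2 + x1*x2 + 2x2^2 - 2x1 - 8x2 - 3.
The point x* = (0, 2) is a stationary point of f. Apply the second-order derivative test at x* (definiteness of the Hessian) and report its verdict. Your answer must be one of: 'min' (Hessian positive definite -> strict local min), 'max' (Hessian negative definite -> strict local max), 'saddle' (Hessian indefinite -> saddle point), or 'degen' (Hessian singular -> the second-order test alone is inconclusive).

Compute the Hessian H = grad^2 f:
  H = [[5, 1], [1, 4]]
Verify stationarity: grad f(x*) = H x* + g = (0, 0).
Eigenvalues of H: 3.382, 5.618.
Both eigenvalues > 0, so H is positive definite -> x* is a strict local min.

min


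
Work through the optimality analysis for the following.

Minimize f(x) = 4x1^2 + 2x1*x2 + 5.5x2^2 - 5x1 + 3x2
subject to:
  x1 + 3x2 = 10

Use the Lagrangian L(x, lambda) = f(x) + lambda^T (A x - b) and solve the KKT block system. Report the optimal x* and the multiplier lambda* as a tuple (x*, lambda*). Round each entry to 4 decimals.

Form the Lagrangian:
  L(x, lambda) = (1/2) x^T Q x + c^T x + lambda^T (A x - b)
Stationarity (grad_x L = 0): Q x + c + A^T lambda = 0.
Primal feasibility: A x = b.

This gives the KKT block system:
  [ Q   A^T ] [ x     ]   [-c ]
  [ A    0  ] [ lambda ] = [ b ]

Solving the linear system:
  x*      = (1.4648, 2.8451)
  lambda* = (-12.4085)
  f(x*)   = 62.6479

x* = (1.4648, 2.8451), lambda* = (-12.4085)


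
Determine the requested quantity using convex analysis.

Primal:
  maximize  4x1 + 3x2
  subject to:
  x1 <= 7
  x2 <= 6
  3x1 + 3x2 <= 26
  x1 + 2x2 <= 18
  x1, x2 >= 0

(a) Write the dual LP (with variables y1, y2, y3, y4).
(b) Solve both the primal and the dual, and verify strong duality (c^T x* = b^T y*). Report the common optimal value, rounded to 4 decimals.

The standard primal-dual pair for 'max c^T x s.t. A x <= b, x >= 0' is:
  Dual:  min b^T y  s.t.  A^T y >= c,  y >= 0.

So the dual LP is:
  minimize  7y1 + 6y2 + 26y3 + 18y4
  subject to:
    y1 + 3y3 + y4 >= 4
    y2 + 3y3 + 2y4 >= 3
    y1, y2, y3, y4 >= 0

Solving the primal: x* = (7, 1.6667).
  primal value c^T x* = 33.
Solving the dual: y* = (1, 0, 1, 0).
  dual value b^T y* = 33.
Strong duality: c^T x* = b^T y*. Confirmed.

33


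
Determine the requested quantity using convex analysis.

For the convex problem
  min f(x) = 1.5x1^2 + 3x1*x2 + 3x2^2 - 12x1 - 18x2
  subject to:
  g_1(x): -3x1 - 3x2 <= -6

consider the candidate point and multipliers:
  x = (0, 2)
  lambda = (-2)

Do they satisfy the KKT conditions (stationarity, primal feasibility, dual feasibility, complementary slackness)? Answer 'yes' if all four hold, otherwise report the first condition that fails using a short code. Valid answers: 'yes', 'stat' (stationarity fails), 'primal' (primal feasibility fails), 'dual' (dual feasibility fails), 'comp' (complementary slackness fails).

Gradient of f: grad f(x) = Q x + c = (-6, -6)
Constraint values g_i(x) = a_i^T x - b_i:
  g_1((0, 2)) = 0
Stationarity residual: grad f(x) + sum_i lambda_i a_i = (0, 0)
  -> stationarity OK
Primal feasibility (all g_i <= 0): OK
Dual feasibility (all lambda_i >= 0): FAILS
Complementary slackness (lambda_i * g_i(x) = 0 for all i): OK

Verdict: the first failing condition is dual_feasibility -> dual.

dual


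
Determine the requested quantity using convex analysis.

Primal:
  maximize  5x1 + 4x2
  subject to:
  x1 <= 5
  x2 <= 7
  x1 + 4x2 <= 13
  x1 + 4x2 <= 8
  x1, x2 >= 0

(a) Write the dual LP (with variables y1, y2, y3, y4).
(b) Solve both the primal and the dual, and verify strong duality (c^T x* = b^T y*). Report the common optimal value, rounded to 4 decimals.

The standard primal-dual pair for 'max c^T x s.t. A x <= b, x >= 0' is:
  Dual:  min b^T y  s.t.  A^T y >= c,  y >= 0.

So the dual LP is:
  minimize  5y1 + 7y2 + 13y3 + 8y4
  subject to:
    y1 + y3 + y4 >= 5
    y2 + 4y3 + 4y4 >= 4
    y1, y2, y3, y4 >= 0

Solving the primal: x* = (5, 0.75).
  primal value c^T x* = 28.
Solving the dual: y* = (4, 0, 0, 1).
  dual value b^T y* = 28.
Strong duality: c^T x* = b^T y*. Confirmed.

28


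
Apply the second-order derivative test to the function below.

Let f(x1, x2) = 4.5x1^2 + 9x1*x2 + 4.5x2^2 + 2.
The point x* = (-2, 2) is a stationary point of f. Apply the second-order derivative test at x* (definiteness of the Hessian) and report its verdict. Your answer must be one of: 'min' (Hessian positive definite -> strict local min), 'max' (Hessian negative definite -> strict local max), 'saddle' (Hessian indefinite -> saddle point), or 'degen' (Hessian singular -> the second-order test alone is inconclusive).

Compute the Hessian H = grad^2 f:
  H = [[9, 9], [9, 9]]
Verify stationarity: grad f(x*) = H x* + g = (0, 0).
Eigenvalues of H: 0, 18.
H has a zero eigenvalue (singular; positive semidefinite but not definite), so H is neither positive definite, negative definite, nor indefinite. The second-order test alone is inconclusive -> degen.
(Indeed, f is constant along the null direction of H through x*, so x* is not a strict local extremum.)

degen


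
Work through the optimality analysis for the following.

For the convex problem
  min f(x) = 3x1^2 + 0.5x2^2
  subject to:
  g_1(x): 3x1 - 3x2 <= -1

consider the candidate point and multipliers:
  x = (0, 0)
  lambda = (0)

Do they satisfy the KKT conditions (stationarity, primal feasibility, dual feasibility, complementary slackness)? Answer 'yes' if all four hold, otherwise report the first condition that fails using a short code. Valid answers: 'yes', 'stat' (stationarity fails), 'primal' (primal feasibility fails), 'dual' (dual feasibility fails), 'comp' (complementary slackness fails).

Gradient of f: grad f(x) = Q x + c = (0, 0)
Constraint values g_i(x) = a_i^T x - b_i:
  g_1((0, 0)) = 1
Stationarity residual: grad f(x) + sum_i lambda_i a_i = (0, 0)
  -> stationarity OK
Primal feasibility (all g_i <= 0): FAILS
Dual feasibility (all lambda_i >= 0): OK
Complementary slackness (lambda_i * g_i(x) = 0 for all i): OK

Verdict: the first failing condition is primal_feasibility -> primal.

primal


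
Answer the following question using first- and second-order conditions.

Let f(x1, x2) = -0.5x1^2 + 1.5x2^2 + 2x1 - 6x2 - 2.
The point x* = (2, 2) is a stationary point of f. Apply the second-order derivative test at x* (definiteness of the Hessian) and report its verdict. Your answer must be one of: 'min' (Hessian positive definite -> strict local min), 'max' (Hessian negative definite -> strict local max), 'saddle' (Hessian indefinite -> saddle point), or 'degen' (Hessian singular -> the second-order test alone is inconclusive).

Compute the Hessian H = grad^2 f:
  H = [[-1, 0], [0, 3]]
Verify stationarity: grad f(x*) = H x* + g = (0, 0).
Eigenvalues of H: -1, 3.
Eigenvalues have mixed signs, so H is indefinite -> x* is a saddle point.

saddle


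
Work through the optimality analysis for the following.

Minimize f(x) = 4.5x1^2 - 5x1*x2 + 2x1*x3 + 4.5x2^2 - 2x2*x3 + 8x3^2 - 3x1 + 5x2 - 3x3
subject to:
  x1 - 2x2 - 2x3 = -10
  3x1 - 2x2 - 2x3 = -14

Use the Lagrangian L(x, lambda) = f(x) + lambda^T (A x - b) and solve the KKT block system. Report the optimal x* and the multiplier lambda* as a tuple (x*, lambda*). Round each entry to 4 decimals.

Form the Lagrangian:
  L(x, lambda) = (1/2) x^T Q x + c^T x + lambda^T (A x - b)
Stationarity (grad_x L = 0): Q x + c + A^T lambda = 0.
Primal feasibility: A x = b.

This gives the KKT block system:
  [ Q   A^T ] [ x     ]   [-c ]
  [ A    0  ] [ lambda ] = [ b ]

Solving the linear system:
  x*      = (-2, 1.7241, 2.2759)
  lambda* = (6.9397, 6.0431)
  f(x*)   = 80.8966

x* = (-2, 1.7241, 2.2759), lambda* = (6.9397, 6.0431)


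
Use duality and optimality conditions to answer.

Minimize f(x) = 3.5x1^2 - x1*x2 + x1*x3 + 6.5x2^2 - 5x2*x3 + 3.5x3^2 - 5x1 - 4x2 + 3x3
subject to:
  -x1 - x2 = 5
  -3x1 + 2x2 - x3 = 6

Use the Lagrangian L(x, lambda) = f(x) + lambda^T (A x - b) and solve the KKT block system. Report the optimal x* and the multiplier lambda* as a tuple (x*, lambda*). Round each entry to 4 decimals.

Form the Lagrangian:
  L(x, lambda) = (1/2) x^T Q x + c^T x + lambda^T (A x - b)
Stationarity (grad_x L = 0): Q x + c + A^T lambda = 0.
Primal feasibility: A x = b.

This gives the KKT block system:
  [ Q   A^T ] [ x     ]   [-c ]
  [ A    0  ] [ lambda ] = [ b ]

Solving the linear system:
  x*      = (-2.8686, -2.1314, -1.6569)
  lambda* = (-22.1752, -0.8102)
  f(x*)   = 66.8175

x* = (-2.8686, -2.1314, -1.6569), lambda* = (-22.1752, -0.8102)


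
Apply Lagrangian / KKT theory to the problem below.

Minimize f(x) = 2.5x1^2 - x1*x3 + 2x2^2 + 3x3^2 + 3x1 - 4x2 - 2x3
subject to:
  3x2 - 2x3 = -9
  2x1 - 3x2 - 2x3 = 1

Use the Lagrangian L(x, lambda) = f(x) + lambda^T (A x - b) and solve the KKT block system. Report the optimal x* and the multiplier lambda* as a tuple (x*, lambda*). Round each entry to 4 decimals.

Form the Lagrangian:
  L(x, lambda) = (1/2) x^T Q x + c^T x + lambda^T (A x - b)
Stationarity (grad_x L = 0): Q x + c + A^T lambda = 0.
Primal feasibility: A x = b.

This gives the KKT block system:
  [ Q   A^T ] [ x     ]   [-c ]
  [ A    0  ] [ lambda ] = [ b ]

Solving the linear system:
  x*      = (-0.4112, -1.8037, 1.7944)
  lambda* = (4.1636, 0.4252)
  f(x*)   = 19.7196

x* = (-0.4112, -1.8037, 1.7944), lambda* = (4.1636, 0.4252)


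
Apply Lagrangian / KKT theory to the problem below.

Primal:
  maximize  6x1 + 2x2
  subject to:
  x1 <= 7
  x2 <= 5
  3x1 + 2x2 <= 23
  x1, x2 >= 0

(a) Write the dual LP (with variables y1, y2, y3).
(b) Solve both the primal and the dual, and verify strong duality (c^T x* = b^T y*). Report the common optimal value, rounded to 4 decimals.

The standard primal-dual pair for 'max c^T x s.t. A x <= b, x >= 0' is:
  Dual:  min b^T y  s.t.  A^T y >= c,  y >= 0.

So the dual LP is:
  minimize  7y1 + 5y2 + 23y3
  subject to:
    y1 + 3y3 >= 6
    y2 + 2y3 >= 2
    y1, y2, y3 >= 0

Solving the primal: x* = (7, 1).
  primal value c^T x* = 44.
Solving the dual: y* = (3, 0, 1).
  dual value b^T y* = 44.
Strong duality: c^T x* = b^T y*. Confirmed.

44


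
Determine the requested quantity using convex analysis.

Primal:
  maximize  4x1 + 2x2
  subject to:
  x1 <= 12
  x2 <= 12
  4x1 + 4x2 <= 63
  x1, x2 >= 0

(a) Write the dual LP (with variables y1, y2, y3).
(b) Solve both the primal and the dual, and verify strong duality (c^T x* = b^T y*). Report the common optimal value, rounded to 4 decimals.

The standard primal-dual pair for 'max c^T x s.t. A x <= b, x >= 0' is:
  Dual:  min b^T y  s.t.  A^T y >= c,  y >= 0.

So the dual LP is:
  minimize  12y1 + 12y2 + 63y3
  subject to:
    y1 + 4y3 >= 4
    y2 + 4y3 >= 2
    y1, y2, y3 >= 0

Solving the primal: x* = (12, 3.75).
  primal value c^T x* = 55.5.
Solving the dual: y* = (2, 0, 0.5).
  dual value b^T y* = 55.5.
Strong duality: c^T x* = b^T y*. Confirmed.

55.5


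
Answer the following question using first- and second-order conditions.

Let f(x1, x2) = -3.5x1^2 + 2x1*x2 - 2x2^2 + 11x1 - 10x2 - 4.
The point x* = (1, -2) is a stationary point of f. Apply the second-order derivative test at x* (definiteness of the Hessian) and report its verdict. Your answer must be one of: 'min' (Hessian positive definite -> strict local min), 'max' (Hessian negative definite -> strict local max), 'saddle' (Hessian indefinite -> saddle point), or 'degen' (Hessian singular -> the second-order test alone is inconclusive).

Compute the Hessian H = grad^2 f:
  H = [[-7, 2], [2, -4]]
Verify stationarity: grad f(x*) = H x* + g = (0, 0).
Eigenvalues of H: -8, -3.
Both eigenvalues < 0, so H is negative definite -> x* is a strict local max.

max


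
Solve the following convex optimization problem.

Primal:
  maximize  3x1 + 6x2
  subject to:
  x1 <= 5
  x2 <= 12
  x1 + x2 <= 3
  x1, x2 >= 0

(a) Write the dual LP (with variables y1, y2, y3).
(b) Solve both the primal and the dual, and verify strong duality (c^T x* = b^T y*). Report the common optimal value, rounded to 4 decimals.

The standard primal-dual pair for 'max c^T x s.t. A x <= b, x >= 0' is:
  Dual:  min b^T y  s.t.  A^T y >= c,  y >= 0.

So the dual LP is:
  minimize  5y1 + 12y2 + 3y3
  subject to:
    y1 + y3 >= 3
    y2 + y3 >= 6
    y1, y2, y3 >= 0

Solving the primal: x* = (0, 3).
  primal value c^T x* = 18.
Solving the dual: y* = (0, 0, 6).
  dual value b^T y* = 18.
Strong duality: c^T x* = b^T y*. Confirmed.

18


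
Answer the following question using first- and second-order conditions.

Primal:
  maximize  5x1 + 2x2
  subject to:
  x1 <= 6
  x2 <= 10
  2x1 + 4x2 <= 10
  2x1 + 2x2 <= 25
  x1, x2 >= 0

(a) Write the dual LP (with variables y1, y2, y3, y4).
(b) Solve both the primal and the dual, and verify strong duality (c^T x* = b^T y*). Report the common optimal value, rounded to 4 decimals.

The standard primal-dual pair for 'max c^T x s.t. A x <= b, x >= 0' is:
  Dual:  min b^T y  s.t.  A^T y >= c,  y >= 0.

So the dual LP is:
  minimize  6y1 + 10y2 + 10y3 + 25y4
  subject to:
    y1 + 2y3 + 2y4 >= 5
    y2 + 4y3 + 2y4 >= 2
    y1, y2, y3, y4 >= 0

Solving the primal: x* = (5, 0).
  primal value c^T x* = 25.
Solving the dual: y* = (0, 0, 2.5, 0).
  dual value b^T y* = 25.
Strong duality: c^T x* = b^T y*. Confirmed.

25


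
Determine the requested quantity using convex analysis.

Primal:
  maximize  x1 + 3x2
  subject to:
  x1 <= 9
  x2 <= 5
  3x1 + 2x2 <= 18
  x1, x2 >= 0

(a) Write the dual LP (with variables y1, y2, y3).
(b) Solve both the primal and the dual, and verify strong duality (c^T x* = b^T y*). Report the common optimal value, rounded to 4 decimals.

The standard primal-dual pair for 'max c^T x s.t. A x <= b, x >= 0' is:
  Dual:  min b^T y  s.t.  A^T y >= c,  y >= 0.

So the dual LP is:
  minimize  9y1 + 5y2 + 18y3
  subject to:
    y1 + 3y3 >= 1
    y2 + 2y3 >= 3
    y1, y2, y3 >= 0

Solving the primal: x* = (2.6667, 5).
  primal value c^T x* = 17.6667.
Solving the dual: y* = (0, 2.3333, 0.3333).
  dual value b^T y* = 17.6667.
Strong duality: c^T x* = b^T y*. Confirmed.

17.6667


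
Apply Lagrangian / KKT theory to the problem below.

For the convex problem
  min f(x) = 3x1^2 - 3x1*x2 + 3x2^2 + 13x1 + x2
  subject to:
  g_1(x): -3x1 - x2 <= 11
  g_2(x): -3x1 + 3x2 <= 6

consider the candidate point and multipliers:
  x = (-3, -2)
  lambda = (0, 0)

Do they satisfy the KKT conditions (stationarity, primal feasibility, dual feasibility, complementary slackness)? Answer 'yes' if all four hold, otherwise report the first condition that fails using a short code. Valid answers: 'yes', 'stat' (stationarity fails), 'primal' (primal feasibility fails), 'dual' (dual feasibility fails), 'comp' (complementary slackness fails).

Gradient of f: grad f(x) = Q x + c = (1, -2)
Constraint values g_i(x) = a_i^T x - b_i:
  g_1((-3, -2)) = 0
  g_2((-3, -2)) = -3
Stationarity residual: grad f(x) + sum_i lambda_i a_i = (1, -2)
  -> stationarity FAILS
Primal feasibility (all g_i <= 0): OK
Dual feasibility (all lambda_i >= 0): OK
Complementary slackness (lambda_i * g_i(x) = 0 for all i): OK

Verdict: the first failing condition is stationarity -> stat.

stat
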